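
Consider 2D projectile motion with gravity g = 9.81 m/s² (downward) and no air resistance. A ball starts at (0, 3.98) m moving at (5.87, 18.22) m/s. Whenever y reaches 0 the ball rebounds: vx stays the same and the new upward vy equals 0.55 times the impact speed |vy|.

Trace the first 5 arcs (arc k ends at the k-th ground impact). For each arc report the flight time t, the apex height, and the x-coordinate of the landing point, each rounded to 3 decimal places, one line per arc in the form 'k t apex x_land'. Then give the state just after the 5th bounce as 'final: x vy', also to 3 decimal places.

Arc 1: start y=3.980, vy=18.220 → t=3.921, apex=20.900, x_land=23.019, impact vy=-20.250
  bounce: vy ← 0.55·20.250 = 11.137
Arc 2: start y=0.000, vy=11.137 → t=2.271, apex=6.322, x_land=36.348, impact vy=-11.137
  bounce: vy ← 0.55·11.137 = 6.126
Arc 3: start y=0.000, vy=6.126 → t=1.249, apex=1.912, x_land=43.678, impact vy=-6.126
  bounce: vy ← 0.55·6.126 = 3.369
Arc 4: start y=0.000, vy=3.369 → t=0.687, apex=0.579, x_land=47.710, impact vy=-3.369
  bounce: vy ← 0.55·3.369 = 1.853
Arc 5: start y=0.000, vy=1.853 → t=0.378, apex=0.175, x_land=49.928, impact vy=-1.853
  bounce: vy ← 0.55·1.853 = 1.019

1 3.921 20.900 23.019
2 2.271 6.322 36.348
3 1.249 1.912 43.678
4 0.687 0.579 47.710
5 0.378 0.175 49.928
final: 49.928 1.019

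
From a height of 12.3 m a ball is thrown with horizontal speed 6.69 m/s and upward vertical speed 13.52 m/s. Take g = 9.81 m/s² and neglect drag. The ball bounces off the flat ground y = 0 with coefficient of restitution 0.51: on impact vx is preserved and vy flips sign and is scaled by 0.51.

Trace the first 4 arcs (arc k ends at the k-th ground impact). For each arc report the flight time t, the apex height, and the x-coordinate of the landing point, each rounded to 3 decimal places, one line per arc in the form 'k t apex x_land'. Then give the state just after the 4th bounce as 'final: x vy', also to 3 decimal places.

1 3.477 21.617 23.264
2 2.141 5.622 37.590
3 1.092 1.462 44.895
4 0.557 0.380 48.621
final: 48.621 1.393

Arc 1: start y=12.300, vy=13.520 → t=3.477, apex=21.617, x_land=23.264, impact vy=-20.594
  bounce: vy ← 0.51·20.594 = 10.503
Arc 2: start y=0.000, vy=10.503 → t=2.141, apex=5.622, x_land=37.590, impact vy=-10.503
  bounce: vy ← 0.51·10.503 = 5.357
Arc 3: start y=0.000, vy=5.357 → t=1.092, apex=1.462, x_land=44.895, impact vy=-5.357
  bounce: vy ← 0.51·5.357 = 2.732
Arc 4: start y=0.000, vy=2.732 → t=0.557, apex=0.380, x_land=48.621, impact vy=-2.732
  bounce: vy ← 0.51·2.732 = 1.393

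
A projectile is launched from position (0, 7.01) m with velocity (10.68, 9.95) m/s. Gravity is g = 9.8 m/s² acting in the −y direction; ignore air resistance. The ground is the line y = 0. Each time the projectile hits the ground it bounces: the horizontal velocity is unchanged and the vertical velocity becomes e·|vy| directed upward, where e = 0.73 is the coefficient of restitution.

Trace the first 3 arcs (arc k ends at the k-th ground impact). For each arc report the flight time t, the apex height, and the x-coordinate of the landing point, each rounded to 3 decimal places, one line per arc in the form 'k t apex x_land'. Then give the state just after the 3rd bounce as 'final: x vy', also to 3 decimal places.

Arc 1: start y=7.010, vy=9.950 → t=2.584, apex=12.061, x_land=27.599, impact vy=-15.375
  bounce: vy ← 0.73·15.375 = 11.224
Arc 2: start y=0.000, vy=11.224 → t=2.291, apex=6.427, x_land=52.063, impact vy=-11.224
  bounce: vy ← 0.73·11.224 = 8.193
Arc 3: start y=0.000, vy=8.193 → t=1.672, apex=3.425, x_land=69.921, impact vy=-8.193
  bounce: vy ← 0.73·8.193 = 5.981

1 2.584 12.061 27.599
2 2.291 6.427 52.063
3 1.672 3.425 69.921
final: 69.921 5.981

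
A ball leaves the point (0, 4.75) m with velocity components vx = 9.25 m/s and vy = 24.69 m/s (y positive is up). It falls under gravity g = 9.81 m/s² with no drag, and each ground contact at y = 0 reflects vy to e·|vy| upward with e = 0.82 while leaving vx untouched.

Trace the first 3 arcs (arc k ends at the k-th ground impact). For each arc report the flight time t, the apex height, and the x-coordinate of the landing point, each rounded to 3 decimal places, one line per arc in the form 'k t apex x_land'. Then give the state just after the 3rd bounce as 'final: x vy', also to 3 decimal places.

Arc 1: start y=4.750, vy=24.690 → t=5.219, apex=35.820, x_land=48.277, impact vy=-26.510
  bounce: vy ← 0.82·26.510 = 21.738
Arc 2: start y=0.000, vy=21.738 → t=4.432, apex=24.085, x_land=89.272, impact vy=-21.738
  bounce: vy ← 0.82·21.738 = 17.825
Arc 3: start y=0.000, vy=17.825 → t=3.634, apex=16.195, x_land=122.888, impact vy=-17.825
  bounce: vy ← 0.82·17.825 = 14.617

1 5.219 35.820 48.277
2 4.432 24.085 89.272
3 3.634 16.195 122.888
final: 122.888 14.617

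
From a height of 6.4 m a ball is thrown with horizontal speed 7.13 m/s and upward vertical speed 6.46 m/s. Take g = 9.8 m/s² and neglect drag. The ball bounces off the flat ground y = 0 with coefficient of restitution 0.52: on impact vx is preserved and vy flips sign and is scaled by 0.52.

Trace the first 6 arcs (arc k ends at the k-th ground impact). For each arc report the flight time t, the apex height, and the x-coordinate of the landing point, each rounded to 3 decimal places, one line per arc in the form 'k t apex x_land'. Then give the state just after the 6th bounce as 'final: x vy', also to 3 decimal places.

1 1.979 8.529 14.107
2 1.372 2.306 23.890
3 0.713 0.624 28.977
4 0.371 0.169 31.623
5 0.193 0.046 32.998
6 0.100 0.012 33.713
final: 33.713 0.256

Arc 1: start y=6.400, vy=6.460 → t=1.979, apex=8.529, x_land=14.107, impact vy=-12.929
  bounce: vy ← 0.52·12.929 = 6.723
Arc 2: start y=0.000, vy=6.723 → t=1.372, apex=2.306, x_land=23.890, impact vy=-6.723
  bounce: vy ← 0.52·6.723 = 3.496
Arc 3: start y=0.000, vy=3.496 → t=0.713, apex=0.624, x_land=28.977, impact vy=-3.496
  bounce: vy ← 0.52·3.496 = 1.818
Arc 4: start y=0.000, vy=1.818 → t=0.371, apex=0.169, x_land=31.623, impact vy=-1.818
  bounce: vy ← 0.52·1.818 = 0.945
Arc 5: start y=0.000, vy=0.945 → t=0.193, apex=0.046, x_land=32.998, impact vy=-0.945
  bounce: vy ← 0.52·0.945 = 0.492
Arc 6: start y=0.000, vy=0.492 → t=0.100, apex=0.012, x_land=33.713, impact vy=-0.492
  bounce: vy ← 0.52·0.492 = 0.256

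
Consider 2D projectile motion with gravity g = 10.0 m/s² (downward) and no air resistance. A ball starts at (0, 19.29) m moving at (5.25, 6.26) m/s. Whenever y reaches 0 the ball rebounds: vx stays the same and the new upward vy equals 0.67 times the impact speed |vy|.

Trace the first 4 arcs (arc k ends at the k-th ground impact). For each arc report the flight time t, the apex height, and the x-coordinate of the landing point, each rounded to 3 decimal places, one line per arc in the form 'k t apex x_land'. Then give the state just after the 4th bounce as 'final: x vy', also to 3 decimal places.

1 2.688 21.249 14.109
2 2.762 9.539 28.612
3 1.851 4.282 38.329
4 1.240 1.922 44.840
final: 44.840 4.154

Arc 1: start y=19.290, vy=6.260 → t=2.688, apex=21.249, x_land=14.109, impact vy=-20.615
  bounce: vy ← 0.67·20.615 = 13.812
Arc 2: start y=0.000, vy=13.812 → t=2.762, apex=9.539, x_land=28.612, impact vy=-13.812
  bounce: vy ← 0.67·13.812 = 9.254
Arc 3: start y=0.000, vy=9.254 → t=1.851, apex=4.282, x_land=38.329, impact vy=-9.254
  bounce: vy ← 0.67·9.254 = 6.200
Arc 4: start y=0.000, vy=6.200 → t=1.240, apex=1.922, x_land=44.840, impact vy=-6.200
  bounce: vy ← 0.67·6.200 = 4.154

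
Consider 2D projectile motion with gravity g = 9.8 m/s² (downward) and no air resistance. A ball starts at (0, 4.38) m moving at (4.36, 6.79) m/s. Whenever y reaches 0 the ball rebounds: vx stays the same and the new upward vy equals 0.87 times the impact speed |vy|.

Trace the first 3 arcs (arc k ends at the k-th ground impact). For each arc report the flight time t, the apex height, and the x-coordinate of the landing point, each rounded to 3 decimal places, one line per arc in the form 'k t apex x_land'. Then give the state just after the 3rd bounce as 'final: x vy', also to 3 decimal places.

Arc 1: start y=4.380, vy=6.790 → t=1.865, apex=6.732, x_land=8.131, impact vy=-11.487
  bounce: vy ← 0.87·11.487 = 9.994
Arc 2: start y=0.000, vy=9.994 → t=2.040, apex=5.096, x_land=17.024, impact vy=-9.994
  bounce: vy ← 0.87·9.994 = 8.695
Arc 3: start y=0.000, vy=8.695 → t=1.774, apex=3.857, x_land=24.760, impact vy=-8.695
  bounce: vy ← 0.87·8.695 = 7.564

1 1.865 6.732 8.131
2 2.040 5.096 17.024
3 1.774 3.857 24.760
final: 24.760 7.564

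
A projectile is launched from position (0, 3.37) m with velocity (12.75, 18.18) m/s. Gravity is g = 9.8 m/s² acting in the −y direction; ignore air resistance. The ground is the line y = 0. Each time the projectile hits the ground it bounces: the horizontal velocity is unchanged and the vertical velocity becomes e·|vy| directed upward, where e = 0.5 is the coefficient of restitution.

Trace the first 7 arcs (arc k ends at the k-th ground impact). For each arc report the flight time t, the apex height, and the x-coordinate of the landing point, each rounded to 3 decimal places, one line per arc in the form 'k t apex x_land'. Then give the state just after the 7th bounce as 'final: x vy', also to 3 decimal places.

Arc 1: start y=3.370, vy=18.180 → t=3.887, apex=20.233, x_land=49.561, impact vy=-19.914
  bounce: vy ← 0.5·19.914 = 9.957
Arc 2: start y=0.000, vy=9.957 → t=2.032, apex=5.058, x_land=75.469, impact vy=-9.957
  bounce: vy ← 0.5·9.957 = 4.978
Arc 3: start y=0.000, vy=4.978 → t=1.016, apex=1.265, x_land=88.424, impact vy=-4.978
  bounce: vy ← 0.5·4.978 = 2.489
Arc 4: start y=0.000, vy=2.489 → t=0.508, apex=0.316, x_land=94.901, impact vy=-2.489
  bounce: vy ← 0.5·2.489 = 1.245
Arc 5: start y=0.000, vy=1.245 → t=0.254, apex=0.079, x_land=98.139, impact vy=-1.245
  bounce: vy ← 0.5·1.245 = 0.622
Arc 6: start y=0.000, vy=0.622 → t=0.127, apex=0.020, x_land=99.759, impact vy=-0.622
  bounce: vy ← 0.5·0.622 = 0.311
Arc 7: start y=0.000, vy=0.311 → t=0.064, apex=0.005, x_land=100.568, impact vy=-0.311
  bounce: vy ← 0.5·0.311 = 0.156

1 3.887 20.233 49.561
2 2.032 5.058 75.469
3 1.016 1.265 88.424
4 0.508 0.316 94.901
5 0.254 0.079 98.139
6 0.127 0.020 99.759
7 0.064 0.005 100.568
final: 100.568 0.156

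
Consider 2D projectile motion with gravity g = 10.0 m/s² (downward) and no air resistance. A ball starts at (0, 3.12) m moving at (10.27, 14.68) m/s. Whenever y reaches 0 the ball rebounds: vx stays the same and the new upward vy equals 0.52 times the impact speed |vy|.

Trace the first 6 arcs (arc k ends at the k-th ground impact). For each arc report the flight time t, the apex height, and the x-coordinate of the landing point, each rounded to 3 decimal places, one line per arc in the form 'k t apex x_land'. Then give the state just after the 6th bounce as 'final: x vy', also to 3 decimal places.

Arc 1: start y=3.120, vy=14.680 → t=3.135, apex=13.895, x_land=32.197, impact vy=-16.670
  bounce: vy ← 0.52·16.670 = 8.669
Arc 2: start y=0.000, vy=8.669 → t=1.734, apex=3.757, x_land=50.002, impact vy=-8.669
  bounce: vy ← 0.52·8.669 = 4.508
Arc 3: start y=0.000, vy=4.508 → t=0.902, apex=1.016, x_land=59.261, impact vy=-4.508
  bounce: vy ← 0.52·4.508 = 2.344
Arc 4: start y=0.000, vy=2.344 → t=0.469, apex=0.275, x_land=64.076, impact vy=-2.344
  bounce: vy ← 0.52·2.344 = 1.219
Arc 5: start y=0.000, vy=1.219 → t=0.244, apex=0.074, x_land=66.579, impact vy=-1.219
  bounce: vy ← 0.52·1.219 = 0.634
Arc 6: start y=0.000, vy=0.634 → t=0.127, apex=0.020, x_land=67.881, impact vy=-0.634
  bounce: vy ← 0.52·0.634 = 0.330

1 3.135 13.895 32.197
2 1.734 3.757 50.002
3 0.902 1.016 59.261
4 0.469 0.275 64.076
5 0.244 0.074 66.579
6 0.127 0.020 67.881
final: 67.881 0.330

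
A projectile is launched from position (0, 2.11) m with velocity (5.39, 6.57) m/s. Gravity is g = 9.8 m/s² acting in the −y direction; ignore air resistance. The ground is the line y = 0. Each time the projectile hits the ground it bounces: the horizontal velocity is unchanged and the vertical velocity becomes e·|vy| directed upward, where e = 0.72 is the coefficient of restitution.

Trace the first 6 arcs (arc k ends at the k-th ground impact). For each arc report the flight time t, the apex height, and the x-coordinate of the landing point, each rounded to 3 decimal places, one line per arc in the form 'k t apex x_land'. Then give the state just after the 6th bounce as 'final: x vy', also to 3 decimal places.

1 1.609 4.312 8.670
2 1.351 2.235 15.951
3 0.973 1.159 21.194
4 0.700 0.601 24.968
5 0.504 0.311 27.686
6 0.363 0.161 29.643
final: 29.643 1.281

Arc 1: start y=2.110, vy=6.570 → t=1.609, apex=4.312, x_land=8.670, impact vy=-9.194
  bounce: vy ← 0.72·9.194 = 6.619
Arc 2: start y=0.000, vy=6.619 → t=1.351, apex=2.235, x_land=15.951, impact vy=-6.619
  bounce: vy ← 0.72·6.619 = 4.766
Arc 3: start y=0.000, vy=4.766 → t=0.973, apex=1.159, x_land=21.194, impact vy=-4.766
  bounce: vy ← 0.72·4.766 = 3.431
Arc 4: start y=0.000, vy=3.431 → t=0.700, apex=0.601, x_land=24.968, impact vy=-3.431
  bounce: vy ← 0.72·3.431 = 2.471
Arc 5: start y=0.000, vy=2.471 → t=0.504, apex=0.311, x_land=27.686, impact vy=-2.471
  bounce: vy ← 0.72·2.471 = 1.779
Arc 6: start y=0.000, vy=1.779 → t=0.363, apex=0.161, x_land=29.643, impact vy=-1.779
  bounce: vy ← 0.72·1.779 = 1.281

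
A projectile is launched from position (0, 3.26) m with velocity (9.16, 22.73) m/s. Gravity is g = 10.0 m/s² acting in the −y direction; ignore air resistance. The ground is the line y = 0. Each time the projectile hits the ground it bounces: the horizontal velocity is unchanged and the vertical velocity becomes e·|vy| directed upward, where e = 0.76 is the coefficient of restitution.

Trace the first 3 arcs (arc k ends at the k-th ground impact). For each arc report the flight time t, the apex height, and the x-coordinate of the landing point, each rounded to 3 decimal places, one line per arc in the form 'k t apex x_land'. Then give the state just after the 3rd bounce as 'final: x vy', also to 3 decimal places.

1 4.685 29.093 42.916
2 3.666 16.804 76.501
3 2.787 9.706 102.026
final: 102.026 10.589

Arc 1: start y=3.260, vy=22.730 → t=4.685, apex=29.093, x_land=42.916, impact vy=-24.122
  bounce: vy ← 0.76·24.122 = 18.332
Arc 2: start y=0.000, vy=18.332 → t=3.666, apex=16.804, x_land=76.501, impact vy=-18.332
  bounce: vy ← 0.76·18.332 = 13.933
Arc 3: start y=0.000, vy=13.933 → t=2.787, apex=9.706, x_land=102.026, impact vy=-13.933
  bounce: vy ← 0.76·13.933 = 10.589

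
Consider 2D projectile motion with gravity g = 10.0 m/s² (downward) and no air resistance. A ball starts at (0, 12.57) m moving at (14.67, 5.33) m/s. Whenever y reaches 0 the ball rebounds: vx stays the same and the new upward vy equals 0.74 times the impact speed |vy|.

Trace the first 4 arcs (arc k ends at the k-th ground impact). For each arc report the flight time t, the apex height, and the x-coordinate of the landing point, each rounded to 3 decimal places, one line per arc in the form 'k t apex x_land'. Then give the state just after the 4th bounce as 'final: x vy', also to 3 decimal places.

1 2.206 13.990 32.358
2 2.476 7.661 68.676
3 1.832 4.195 95.552
4 1.356 2.297 115.440
final: 115.440 5.016

Arc 1: start y=12.570, vy=5.330 → t=2.206, apex=13.990, x_land=32.358, impact vy=-16.727
  bounce: vy ← 0.74·16.727 = 12.378
Arc 2: start y=0.000, vy=12.378 → t=2.476, apex=7.661, x_land=68.676, impact vy=-12.378
  bounce: vy ← 0.74·12.378 = 9.160
Arc 3: start y=0.000, vy=9.160 → t=1.832, apex=4.195, x_land=95.552, impact vy=-9.160
  bounce: vy ← 0.74·9.160 = 6.778
Arc 4: start y=0.000, vy=6.778 → t=1.356, apex=2.297, x_land=115.440, impact vy=-6.778
  bounce: vy ← 0.74·6.778 = 5.016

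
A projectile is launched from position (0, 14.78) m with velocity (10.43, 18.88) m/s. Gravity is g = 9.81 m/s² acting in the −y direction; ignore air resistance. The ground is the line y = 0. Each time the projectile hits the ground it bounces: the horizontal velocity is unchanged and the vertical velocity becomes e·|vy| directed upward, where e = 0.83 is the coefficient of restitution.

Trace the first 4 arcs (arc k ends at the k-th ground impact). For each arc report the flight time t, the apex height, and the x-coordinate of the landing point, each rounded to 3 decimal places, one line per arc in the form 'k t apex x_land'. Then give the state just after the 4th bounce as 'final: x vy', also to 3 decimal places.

Arc 1: start y=14.780, vy=18.880 → t=4.516, apex=32.948, x_land=47.105, impact vy=-25.425
  bounce: vy ← 0.83·25.425 = 21.103
Arc 2: start y=0.000, vy=21.103 → t=4.302, apex=22.698, x_land=91.978, impact vy=-21.103
  bounce: vy ← 0.83·21.103 = 17.515
Arc 3: start y=0.000, vy=17.515 → t=3.571, apex=15.637, x_land=129.223, impact vy=-17.515
  bounce: vy ← 0.83·17.515 = 14.538
Arc 4: start y=0.000, vy=14.538 → t=2.964, apex=10.772, x_land=160.136, impact vy=-14.538
  bounce: vy ← 0.83·14.538 = 12.066

1 4.516 32.948 47.105
2 4.302 22.698 91.978
3 3.571 15.637 129.223
4 2.964 10.772 160.136
final: 160.136 12.066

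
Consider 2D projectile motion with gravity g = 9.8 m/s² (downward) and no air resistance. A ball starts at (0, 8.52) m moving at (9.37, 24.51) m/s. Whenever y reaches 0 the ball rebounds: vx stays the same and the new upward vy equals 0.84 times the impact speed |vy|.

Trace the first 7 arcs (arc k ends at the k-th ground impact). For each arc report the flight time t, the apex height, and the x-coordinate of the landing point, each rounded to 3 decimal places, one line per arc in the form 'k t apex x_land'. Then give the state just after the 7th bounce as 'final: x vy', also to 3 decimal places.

Arc 1: start y=8.520, vy=24.510 → t=5.328, apex=39.170, x_land=49.927, impact vy=-27.708
  bounce: vy ← 0.84·27.708 = 23.275
Arc 2: start y=0.000, vy=23.275 → t=4.750, apex=27.638, x_land=94.434, impact vy=-23.275
  bounce: vy ← 0.84·23.275 = 19.551
Arc 3: start y=0.000, vy=19.551 → t=3.990, apex=19.502, x_land=131.820, impact vy=-19.551
  bounce: vy ← 0.84·19.551 = 16.423
Arc 4: start y=0.000, vy=16.423 → t=3.352, apex=13.760, x_land=163.224, impact vy=-16.423
  bounce: vy ← 0.84·16.423 = 13.795
Arc 5: start y=0.000, vy=13.795 → t=2.815, apex=9.709, x_land=189.603, impact vy=-13.795
  bounce: vy ← 0.84·13.795 = 11.588
Arc 6: start y=0.000, vy=11.588 → t=2.365, apex=6.851, x_land=211.762, impact vy=-11.588
  bounce: vy ← 0.84·11.588 = 9.734
Arc 7: start y=0.000, vy=9.734 → t=1.986, apex=4.834, x_land=230.375, impact vy=-9.734
  bounce: vy ← 0.84·9.734 = 8.176

1 5.328 39.170 49.927
2 4.750 27.638 94.434
3 3.990 19.502 131.820
4 3.352 13.760 163.224
5 2.815 9.709 189.603
6 2.365 6.851 211.762
7 1.986 4.834 230.375
final: 230.375 8.176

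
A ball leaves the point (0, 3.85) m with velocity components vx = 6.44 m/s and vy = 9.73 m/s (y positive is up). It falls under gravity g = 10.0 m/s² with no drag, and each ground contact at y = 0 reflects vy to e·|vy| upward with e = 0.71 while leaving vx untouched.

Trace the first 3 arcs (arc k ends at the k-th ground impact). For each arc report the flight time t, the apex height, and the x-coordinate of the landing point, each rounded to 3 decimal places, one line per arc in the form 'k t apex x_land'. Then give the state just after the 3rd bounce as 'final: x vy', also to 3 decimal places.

1 2.283 8.584 14.704
2 1.861 4.327 26.686
3 1.321 2.181 35.193
final: 35.193 4.689

Arc 1: start y=3.850, vy=9.730 → t=2.283, apex=8.584, x_land=14.704, impact vy=-13.102
  bounce: vy ← 0.71·13.102 = 9.303
Arc 2: start y=0.000, vy=9.303 → t=1.861, apex=4.327, x_land=26.686, impact vy=-9.303
  bounce: vy ← 0.71·9.303 = 6.605
Arc 3: start y=0.000, vy=6.605 → t=1.321, apex=2.181, x_land=35.193, impact vy=-6.605
  bounce: vy ← 0.71·6.605 = 4.689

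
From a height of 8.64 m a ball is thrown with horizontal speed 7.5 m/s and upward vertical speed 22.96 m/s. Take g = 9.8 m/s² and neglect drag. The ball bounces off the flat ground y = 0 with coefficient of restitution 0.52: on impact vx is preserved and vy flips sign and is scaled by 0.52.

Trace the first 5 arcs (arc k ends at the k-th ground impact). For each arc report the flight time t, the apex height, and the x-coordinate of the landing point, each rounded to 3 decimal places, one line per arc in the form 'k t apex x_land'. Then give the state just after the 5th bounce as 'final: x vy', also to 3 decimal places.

Arc 1: start y=8.640, vy=22.960 → t=5.036, apex=35.536, x_land=37.769, impact vy=-26.391
  bounce: vy ← 0.52·26.391 = 13.724
Arc 2: start y=0.000, vy=13.724 → t=2.801, apex=9.609, x_land=58.774, impact vy=-13.724
  bounce: vy ← 0.52·13.724 = 7.136
Arc 3: start y=0.000, vy=7.136 → t=1.456, apex=2.598, x_land=69.697, impact vy=-7.136
  bounce: vy ← 0.52·7.136 = 3.711
Arc 4: start y=0.000, vy=3.711 → t=0.757, apex=0.703, x_land=75.377, impact vy=-3.711
  bounce: vy ← 0.52·3.711 = 1.930
Arc 5: start y=0.000, vy=1.930 → t=0.394, apex=0.190, x_land=78.331, impact vy=-1.930
  bounce: vy ← 0.52·1.930 = 1.003

1 5.036 35.536 37.769
2 2.801 9.609 58.774
3 1.456 2.598 69.697
4 0.757 0.703 75.377
5 0.394 0.190 78.331
final: 78.331 1.003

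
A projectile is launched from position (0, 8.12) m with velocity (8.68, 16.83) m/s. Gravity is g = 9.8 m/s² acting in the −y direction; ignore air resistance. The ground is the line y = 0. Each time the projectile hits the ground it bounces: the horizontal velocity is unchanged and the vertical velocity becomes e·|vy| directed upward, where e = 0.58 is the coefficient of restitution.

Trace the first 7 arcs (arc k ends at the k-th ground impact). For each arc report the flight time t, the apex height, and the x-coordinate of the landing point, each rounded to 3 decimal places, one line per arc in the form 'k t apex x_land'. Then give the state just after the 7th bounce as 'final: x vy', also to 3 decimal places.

Arc 1: start y=8.120, vy=16.830 → t=3.864, apex=22.571, x_land=33.536, impact vy=-21.033
  bounce: vy ← 0.58·21.033 = 12.199
Arc 2: start y=0.000, vy=12.199 → t=2.490, apex=7.593, x_land=55.146, impact vy=-12.199
  bounce: vy ← 0.58·12.199 = 7.076
Arc 3: start y=0.000, vy=7.076 → t=1.444, apex=2.554, x_land=67.680, impact vy=-7.076
  bounce: vy ← 0.58·7.076 = 4.104
Arc 4: start y=0.000, vy=4.104 → t=0.838, apex=0.859, x_land=74.950, impact vy=-4.104
  bounce: vy ← 0.58·4.104 = 2.380
Arc 5: start y=0.000, vy=2.380 → t=0.486, apex=0.289, x_land=79.166, impact vy=-2.380
  bounce: vy ← 0.58·2.380 = 1.381
Arc 6: start y=0.000, vy=1.381 → t=0.282, apex=0.097, x_land=81.612, impact vy=-1.381
  bounce: vy ← 0.58·1.381 = 0.801
Arc 7: start y=0.000, vy=0.801 → t=0.163, apex=0.033, x_land=83.030, impact vy=-0.801
  bounce: vy ← 0.58·0.801 = 0.464

1 3.864 22.571 33.536
2 2.490 7.593 55.146
3 1.444 2.554 67.680
4 0.838 0.859 74.950
5 0.486 0.289 79.166
6 0.282 0.097 81.612
7 0.163 0.033 83.030
final: 83.030 0.464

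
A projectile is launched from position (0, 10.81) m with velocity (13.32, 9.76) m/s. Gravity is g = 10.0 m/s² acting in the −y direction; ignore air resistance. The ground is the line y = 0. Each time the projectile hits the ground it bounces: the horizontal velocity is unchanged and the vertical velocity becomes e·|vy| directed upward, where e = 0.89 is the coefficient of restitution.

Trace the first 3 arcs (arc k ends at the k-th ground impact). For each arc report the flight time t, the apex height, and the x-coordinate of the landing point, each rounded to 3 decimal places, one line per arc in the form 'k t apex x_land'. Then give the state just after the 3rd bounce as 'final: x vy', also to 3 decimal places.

Arc 1: start y=10.810, vy=9.760 → t=2.741, apex=15.573, x_land=36.508, impact vy=-17.648
  bounce: vy ← 0.89·17.648 = 15.707
Arc 2: start y=0.000, vy=15.707 → t=3.141, apex=12.335, x_land=78.351, impact vy=-15.707
  bounce: vy ← 0.89·15.707 = 13.979
Arc 3: start y=0.000, vy=13.979 → t=2.796, apex=9.771, x_land=115.591, impact vy=-13.979
  bounce: vy ← 0.89·13.979 = 12.441

1 2.741 15.573 36.508
2 3.141 12.335 78.351
3 2.796 9.771 115.591
final: 115.591 12.441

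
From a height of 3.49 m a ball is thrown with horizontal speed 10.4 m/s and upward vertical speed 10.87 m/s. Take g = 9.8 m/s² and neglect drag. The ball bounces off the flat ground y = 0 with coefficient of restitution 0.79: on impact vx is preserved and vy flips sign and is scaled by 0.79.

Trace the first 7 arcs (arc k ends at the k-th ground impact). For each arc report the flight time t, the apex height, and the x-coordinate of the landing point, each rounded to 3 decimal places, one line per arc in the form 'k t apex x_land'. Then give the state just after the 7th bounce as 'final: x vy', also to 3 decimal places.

Arc 1: start y=3.490, vy=10.870 → t=2.503, apex=9.518, x_land=26.030, impact vy=-13.659
  bounce: vy ← 0.79·13.659 = 10.790
Arc 2: start y=0.000, vy=10.790 → t=2.202, apex=5.940, x_land=48.933, impact vy=-10.790
  bounce: vy ← 0.79·10.790 = 8.524
Arc 3: start y=0.000, vy=8.524 → t=1.740, apex=3.707, x_land=67.025, impact vy=-8.524
  bounce: vy ← 0.79·8.524 = 6.734
Arc 4: start y=0.000, vy=6.734 → t=1.374, apex=2.314, x_land=81.318, impact vy=-6.734
  bounce: vy ← 0.79·6.734 = 5.320
Arc 5: start y=0.000, vy=5.320 → t=1.086, apex=1.444, x_land=92.610, impact vy=-5.320
  bounce: vy ← 0.79·5.320 = 4.203
Arc 6: start y=0.000, vy=4.203 → t=0.858, apex=0.901, x_land=101.530, impact vy=-4.203
  bounce: vy ← 0.79·4.203 = 3.320
Arc 7: start y=0.000, vy=3.320 → t=0.678, apex=0.562, x_land=108.577, impact vy=-3.320
  bounce: vy ← 0.79·3.320 = 2.623

1 2.503 9.518 26.030
2 2.202 5.940 48.933
3 1.740 3.707 67.025
4 1.374 2.314 81.318
5 1.086 1.444 92.610
6 0.858 0.901 101.530
7 0.678 0.562 108.577
final: 108.577 2.623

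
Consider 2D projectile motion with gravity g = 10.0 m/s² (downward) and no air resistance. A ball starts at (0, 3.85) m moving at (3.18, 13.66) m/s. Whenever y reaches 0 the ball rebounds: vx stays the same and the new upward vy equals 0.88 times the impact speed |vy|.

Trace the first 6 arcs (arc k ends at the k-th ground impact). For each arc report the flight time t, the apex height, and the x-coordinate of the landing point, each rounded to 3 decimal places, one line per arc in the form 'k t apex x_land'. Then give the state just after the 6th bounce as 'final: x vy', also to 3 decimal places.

1 2.990 13.180 9.507
2 2.857 10.206 18.594
3 2.515 7.904 26.590
4 2.213 6.121 33.627
5 1.947 4.740 39.819
6 1.714 3.671 45.268
final: 45.268 7.540

Arc 1: start y=3.850, vy=13.660 → t=2.990, apex=13.180, x_land=9.507, impact vy=-16.236
  bounce: vy ← 0.88·16.236 = 14.287
Arc 2: start y=0.000, vy=14.287 → t=2.857, apex=10.206, x_land=18.594, impact vy=-14.287
  bounce: vy ← 0.88·14.287 = 12.573
Arc 3: start y=0.000, vy=12.573 → t=2.515, apex=7.904, x_land=26.590, impact vy=-12.573
  bounce: vy ← 0.88·12.573 = 11.064
Arc 4: start y=0.000, vy=11.064 → t=2.213, apex=6.121, x_land=33.627, impact vy=-11.064
  bounce: vy ← 0.88·11.064 = 9.736
Arc 5: start y=0.000, vy=9.736 → t=1.947, apex=4.740, x_land=39.819, impact vy=-9.736
  bounce: vy ← 0.88·9.736 = 8.568
Arc 6: start y=0.000, vy=8.568 → t=1.714, apex=3.671, x_land=45.268, impact vy=-8.568
  bounce: vy ← 0.88·8.568 = 7.540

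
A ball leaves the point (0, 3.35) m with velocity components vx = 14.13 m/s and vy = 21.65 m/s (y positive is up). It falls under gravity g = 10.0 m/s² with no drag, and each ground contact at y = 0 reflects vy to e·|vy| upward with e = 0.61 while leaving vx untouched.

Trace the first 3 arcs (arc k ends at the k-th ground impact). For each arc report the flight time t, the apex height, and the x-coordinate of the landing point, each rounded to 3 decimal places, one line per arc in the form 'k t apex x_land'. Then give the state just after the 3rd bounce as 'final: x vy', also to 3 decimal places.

1 4.480 26.786 63.296
2 2.824 9.967 103.196
3 1.723 3.709 127.535
final: 127.535 5.254

Arc 1: start y=3.350, vy=21.650 → t=4.480, apex=26.786, x_land=63.296, impact vy=-23.146
  bounce: vy ← 0.61·23.146 = 14.119
Arc 2: start y=0.000, vy=14.119 → t=2.824, apex=9.967, x_land=103.196, impact vy=-14.119
  bounce: vy ← 0.61·14.119 = 8.613
Arc 3: start y=0.000, vy=8.613 → t=1.723, apex=3.709, x_land=127.535, impact vy=-8.613
  bounce: vy ← 0.61·8.613 = 5.254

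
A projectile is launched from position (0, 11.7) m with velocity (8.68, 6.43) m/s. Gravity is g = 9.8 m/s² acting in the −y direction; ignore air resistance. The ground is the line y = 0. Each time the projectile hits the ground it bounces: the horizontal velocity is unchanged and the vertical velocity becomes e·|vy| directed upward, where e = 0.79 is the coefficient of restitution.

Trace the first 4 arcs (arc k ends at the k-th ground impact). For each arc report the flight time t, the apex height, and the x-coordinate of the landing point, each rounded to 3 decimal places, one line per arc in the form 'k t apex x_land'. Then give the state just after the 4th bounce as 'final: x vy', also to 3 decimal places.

Arc 1: start y=11.700, vy=6.430 → t=2.335, apex=13.809, x_land=20.267, impact vy=-16.452
  bounce: vy ← 0.79·16.452 = 12.997
Arc 2: start y=0.000, vy=12.997 → t=2.652, apex=8.618, x_land=43.290, impact vy=-12.997
  bounce: vy ← 0.79·12.997 = 10.268
Arc 3: start y=0.000, vy=10.268 → t=2.095, apex=5.379, x_land=61.478, impact vy=-10.268
  bounce: vy ← 0.79·10.268 = 8.111
Arc 4: start y=0.000, vy=8.111 → t=1.655, apex=3.357, x_land=75.847, impact vy=-8.111
  bounce: vy ← 0.79·8.111 = 6.408

1 2.335 13.809 20.267
2 2.652 8.618 43.290
3 2.095 5.379 61.478
4 1.655 3.357 75.847
final: 75.847 6.408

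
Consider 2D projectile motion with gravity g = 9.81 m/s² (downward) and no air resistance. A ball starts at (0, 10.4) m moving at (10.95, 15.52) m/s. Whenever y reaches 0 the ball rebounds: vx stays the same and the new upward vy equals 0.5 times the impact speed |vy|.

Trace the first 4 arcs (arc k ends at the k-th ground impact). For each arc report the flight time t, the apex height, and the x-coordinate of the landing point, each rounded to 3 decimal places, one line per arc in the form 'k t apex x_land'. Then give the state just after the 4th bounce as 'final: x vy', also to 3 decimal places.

Arc 1: start y=10.400, vy=15.520 → t=3.732, apex=22.677, x_land=40.868, impact vy=-21.093
  bounce: vy ← 0.5·21.093 = 10.547
Arc 2: start y=0.000, vy=10.547 → t=2.150, apex=5.669, x_land=64.412, impact vy=-10.547
  bounce: vy ← 0.5·10.547 = 5.273
Arc 3: start y=0.000, vy=5.273 → t=1.075, apex=1.417, x_land=76.184, impact vy=-5.273
  bounce: vy ← 0.5·5.273 = 2.637
Arc 4: start y=0.000, vy=2.637 → t=0.538, apex=0.354, x_land=82.070, impact vy=-2.637
  bounce: vy ← 0.5·2.637 = 1.318

1 3.732 22.677 40.868
2 2.150 5.669 64.412
3 1.075 1.417 76.184
4 0.538 0.354 82.070
final: 82.070 1.318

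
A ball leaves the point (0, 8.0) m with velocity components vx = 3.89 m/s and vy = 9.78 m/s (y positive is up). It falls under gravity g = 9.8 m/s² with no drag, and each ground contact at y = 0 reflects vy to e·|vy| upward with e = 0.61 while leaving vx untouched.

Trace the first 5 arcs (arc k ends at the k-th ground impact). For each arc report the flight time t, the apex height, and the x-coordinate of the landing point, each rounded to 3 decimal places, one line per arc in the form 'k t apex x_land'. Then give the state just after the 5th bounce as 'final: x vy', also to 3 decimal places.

1 2.619 12.880 10.189
2 1.978 4.793 17.883
3 1.207 1.783 22.577
4 0.736 0.664 25.440
5 0.449 0.247 27.186
final: 27.186 1.342

Arc 1: start y=8.000, vy=9.780 → t=2.619, apex=12.880, x_land=10.189, impact vy=-15.889
  bounce: vy ← 0.61·15.889 = 9.692
Arc 2: start y=0.000, vy=9.692 → t=1.978, apex=4.793, x_land=17.883, impact vy=-9.692
  bounce: vy ← 0.61·9.692 = 5.912
Arc 3: start y=0.000, vy=5.912 → t=1.207, apex=1.783, x_land=22.577, impact vy=-5.912
  bounce: vy ← 0.61·5.912 = 3.606
Arc 4: start y=0.000, vy=3.606 → t=0.736, apex=0.664, x_land=25.440, impact vy=-3.606
  bounce: vy ← 0.61·3.606 = 2.200
Arc 5: start y=0.000, vy=2.200 → t=0.449, apex=0.247, x_land=27.186, impact vy=-2.200
  bounce: vy ← 0.61·2.200 = 1.342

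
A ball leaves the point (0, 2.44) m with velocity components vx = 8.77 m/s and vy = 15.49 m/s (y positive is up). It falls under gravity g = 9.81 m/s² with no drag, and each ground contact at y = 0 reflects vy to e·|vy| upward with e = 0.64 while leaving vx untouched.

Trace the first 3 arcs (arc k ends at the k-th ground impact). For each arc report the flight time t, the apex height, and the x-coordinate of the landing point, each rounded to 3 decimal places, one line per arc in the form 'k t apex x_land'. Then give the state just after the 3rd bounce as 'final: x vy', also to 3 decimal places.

1 3.308 14.669 29.014
2 2.214 6.009 48.427
3 1.417 2.461 60.852
final: 60.852 4.447

Arc 1: start y=2.440, vy=15.490 → t=3.308, apex=14.669, x_land=29.014, impact vy=-16.965
  bounce: vy ← 0.64·16.965 = 10.858
Arc 2: start y=0.000, vy=10.858 → t=2.214, apex=6.009, x_land=48.427, impact vy=-10.858
  bounce: vy ← 0.64·10.858 = 6.949
Arc 3: start y=0.000, vy=6.949 → t=1.417, apex=2.461, x_land=60.852, impact vy=-6.949
  bounce: vy ← 0.64·6.949 = 4.447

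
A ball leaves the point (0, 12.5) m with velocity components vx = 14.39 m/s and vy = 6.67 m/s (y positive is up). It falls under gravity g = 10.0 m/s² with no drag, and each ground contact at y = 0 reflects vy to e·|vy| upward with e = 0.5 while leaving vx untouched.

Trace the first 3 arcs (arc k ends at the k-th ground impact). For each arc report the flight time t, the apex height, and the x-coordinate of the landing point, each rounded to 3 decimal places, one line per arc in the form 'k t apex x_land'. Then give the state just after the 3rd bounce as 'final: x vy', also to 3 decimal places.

Arc 1: start y=12.500, vy=6.670 → t=2.383, apex=14.724, x_land=34.292, impact vy=-17.161
  bounce: vy ← 0.5·17.161 = 8.580
Arc 2: start y=0.000, vy=8.580 → t=1.716, apex=3.681, x_land=58.987, impact vy=-8.580
  bounce: vy ← 0.5·8.580 = 4.290
Arc 3: start y=0.000, vy=4.290 → t=0.858, apex=0.920, x_land=71.334, impact vy=-4.290
  bounce: vy ← 0.5·4.290 = 2.145

1 2.383 14.724 34.292
2 1.716 3.681 58.987
3 0.858 0.920 71.334
final: 71.334 2.145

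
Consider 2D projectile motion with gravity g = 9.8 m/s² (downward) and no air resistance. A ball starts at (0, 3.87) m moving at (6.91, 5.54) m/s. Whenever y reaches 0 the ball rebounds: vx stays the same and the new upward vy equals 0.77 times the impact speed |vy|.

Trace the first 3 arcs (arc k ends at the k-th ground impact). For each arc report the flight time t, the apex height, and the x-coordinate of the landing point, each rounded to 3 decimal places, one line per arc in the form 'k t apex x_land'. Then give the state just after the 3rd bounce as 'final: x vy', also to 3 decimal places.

1 1.619 5.436 11.184
2 1.622 3.223 22.393
3 1.249 1.911 31.023
final: 31.023 4.712

Arc 1: start y=3.870, vy=5.540 → t=1.619, apex=5.436, x_land=11.184, impact vy=-10.322
  bounce: vy ← 0.77·10.322 = 7.948
Arc 2: start y=0.000, vy=7.948 → t=1.622, apex=3.223, x_land=22.393, impact vy=-7.948
  bounce: vy ← 0.77·7.948 = 6.120
Arc 3: start y=0.000, vy=6.120 → t=1.249, apex=1.911, x_land=31.023, impact vy=-6.120
  bounce: vy ← 0.77·6.120 = 4.712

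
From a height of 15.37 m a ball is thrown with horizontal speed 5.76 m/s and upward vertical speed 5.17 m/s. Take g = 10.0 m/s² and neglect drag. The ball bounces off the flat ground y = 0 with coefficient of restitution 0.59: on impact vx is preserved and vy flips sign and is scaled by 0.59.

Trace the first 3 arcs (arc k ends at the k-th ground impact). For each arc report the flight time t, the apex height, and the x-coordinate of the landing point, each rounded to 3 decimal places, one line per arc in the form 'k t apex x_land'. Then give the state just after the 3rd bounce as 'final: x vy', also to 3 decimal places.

1 2.345 16.706 13.507
2 2.157 5.816 25.931
3 1.273 2.024 33.261
final: 33.261 3.754

Arc 1: start y=15.370, vy=5.170 → t=2.345, apex=16.706, x_land=13.507, impact vy=-18.279
  bounce: vy ← 0.59·18.279 = 10.785
Arc 2: start y=0.000, vy=10.785 → t=2.157, apex=5.816, x_land=25.931, impact vy=-10.785
  bounce: vy ← 0.59·10.785 = 6.363
Arc 3: start y=0.000, vy=6.363 → t=1.273, apex=2.024, x_land=33.261, impact vy=-6.363
  bounce: vy ← 0.59·6.363 = 3.754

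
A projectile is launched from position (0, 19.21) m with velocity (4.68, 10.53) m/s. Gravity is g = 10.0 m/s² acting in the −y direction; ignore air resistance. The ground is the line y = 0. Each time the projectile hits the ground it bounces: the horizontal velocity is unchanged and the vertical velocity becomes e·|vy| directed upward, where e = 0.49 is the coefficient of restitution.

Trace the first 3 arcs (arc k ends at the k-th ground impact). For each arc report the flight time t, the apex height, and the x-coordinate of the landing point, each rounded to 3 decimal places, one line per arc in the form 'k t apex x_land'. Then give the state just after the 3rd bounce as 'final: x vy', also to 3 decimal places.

Arc 1: start y=19.210, vy=10.530 → t=3.278, apex=24.754, x_land=15.341, impact vy=-22.250
  bounce: vy ← 0.49·22.250 = 10.903
Arc 2: start y=0.000, vy=10.903 → t=2.181, apex=5.943, x_land=25.546, impact vy=-10.903
  bounce: vy ← 0.49·10.903 = 5.342
Arc 3: start y=0.000, vy=5.342 → t=1.068, apex=1.427, x_land=30.547, impact vy=-5.342
  bounce: vy ← 0.49·5.342 = 2.618

1 3.278 24.754 15.341
2 2.181 5.943 25.546
3 1.068 1.427 30.547
final: 30.547 2.618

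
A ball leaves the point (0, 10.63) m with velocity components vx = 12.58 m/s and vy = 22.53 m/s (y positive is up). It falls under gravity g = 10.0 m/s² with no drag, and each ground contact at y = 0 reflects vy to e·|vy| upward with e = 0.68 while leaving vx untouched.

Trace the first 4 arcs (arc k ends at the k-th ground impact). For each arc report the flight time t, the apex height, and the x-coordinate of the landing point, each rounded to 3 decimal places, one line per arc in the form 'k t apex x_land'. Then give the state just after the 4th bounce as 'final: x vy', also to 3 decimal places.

1 4.937 36.010 62.103
2 3.650 16.651 108.017
3 2.482 7.699 139.239
4 1.688 3.560 160.470
final: 160.470 5.738

Arc 1: start y=10.630, vy=22.530 → t=4.937, apex=36.010, x_land=62.103, impact vy=-26.837
  bounce: vy ← 0.68·26.837 = 18.249
Arc 2: start y=0.000, vy=18.249 → t=3.650, apex=16.651, x_land=108.017, impact vy=-18.249
  bounce: vy ← 0.68·18.249 = 12.409
Arc 3: start y=0.000, vy=12.409 → t=2.482, apex=7.699, x_land=139.239, impact vy=-12.409
  bounce: vy ← 0.68·12.409 = 8.438
Arc 4: start y=0.000, vy=8.438 → t=1.688, apex=3.560, x_land=160.470, impact vy=-8.438
  bounce: vy ← 0.68·8.438 = 5.738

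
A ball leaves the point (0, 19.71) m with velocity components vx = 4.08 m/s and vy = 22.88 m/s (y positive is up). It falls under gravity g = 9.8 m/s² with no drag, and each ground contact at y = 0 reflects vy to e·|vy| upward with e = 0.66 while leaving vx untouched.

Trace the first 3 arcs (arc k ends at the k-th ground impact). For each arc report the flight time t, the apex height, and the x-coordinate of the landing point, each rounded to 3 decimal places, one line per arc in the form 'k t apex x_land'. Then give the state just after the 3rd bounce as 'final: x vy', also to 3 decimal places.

Arc 1: start y=19.710, vy=22.880 → t=5.413, apex=46.419, x_land=22.083, impact vy=-30.163
  bounce: vy ← 0.66·30.163 = 19.908
Arc 2: start y=0.000, vy=19.908 → t=4.063, apex=20.220, x_land=38.659, impact vy=-19.908
  bounce: vy ← 0.66·19.908 = 13.139
Arc 3: start y=0.000, vy=13.139 → t=2.681, apex=8.808, x_land=49.600, impact vy=-13.139
  bounce: vy ← 0.66·13.139 = 8.672

1 5.413 46.419 22.083
2 4.063 20.220 38.659
3 2.681 8.808 49.600
final: 49.600 8.672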